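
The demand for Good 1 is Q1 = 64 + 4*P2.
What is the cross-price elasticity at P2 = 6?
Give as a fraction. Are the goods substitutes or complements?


dQ1/dP2 = 4
At P2 = 6: Q1 = 64 + 4*6 = 88
Exy = (dQ1/dP2)(P2/Q1) = 4 * 6 / 88 = 3/11
Since Exy > 0, the goods are substitutes.

3/11 (substitutes)


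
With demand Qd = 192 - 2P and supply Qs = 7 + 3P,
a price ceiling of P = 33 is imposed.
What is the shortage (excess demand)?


At P = 33:
Qd = 192 - 2*33 = 126
Qs = 7 + 3*33 = 106
Shortage = Qd - Qs = 126 - 106 = 20

20


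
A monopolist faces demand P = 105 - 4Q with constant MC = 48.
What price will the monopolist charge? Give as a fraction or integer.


MR = 105 - 8Q
Set MR = MC: 105 - 8Q = 48
Q* = 57/8
Substitute into demand:
P* = 105 - 4*57/8 = 153/2

153/2


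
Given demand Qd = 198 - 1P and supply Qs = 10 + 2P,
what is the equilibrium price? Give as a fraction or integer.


At equilibrium, Qd = Qs.
198 - 1P = 10 + 2P
198 - 10 = 1P + 2P
188 = 3P
P* = 188/3 = 188/3

188/3


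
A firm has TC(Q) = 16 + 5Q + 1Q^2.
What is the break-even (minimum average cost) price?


AC(Q) = 16/Q + 5 + 1Q
To minimize: dAC/dQ = -16/Q^2 + 1 = 0
Q^2 = 16/1 = 16
Q* = 4
Min AC = 16/4 + 5 + 1*4
Min AC = 4 + 5 + 4 = 13

13


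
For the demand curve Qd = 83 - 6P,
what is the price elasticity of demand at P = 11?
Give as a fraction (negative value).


dQ/dP = -6
At P = 11: Q = 83 - 6*11 = 17
E = (dQ/dP)(P/Q) = (-6)(11/17) = -66/17

-66/17


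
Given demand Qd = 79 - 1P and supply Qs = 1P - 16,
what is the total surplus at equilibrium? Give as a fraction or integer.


Find equilibrium: 79 - 1P = 1P - 16
79 + 16 = 2P
P* = 95/2 = 95/2
Q* = 1*95/2 - 16 = 63/2
Inverse demand: P = 79 - Q/1, so P_max = 79
Inverse supply: P = 16 + Q/1, so P_min = 16
CS = (1/2) * 63/2 * (79 - 95/2) = 3969/8
PS = (1/2) * 63/2 * (95/2 - 16) = 3969/8
TS = CS + PS = 3969/8 + 3969/8 = 3969/4

3969/4


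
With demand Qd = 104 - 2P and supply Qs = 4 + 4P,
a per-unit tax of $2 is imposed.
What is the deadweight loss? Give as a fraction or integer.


Pre-tax equilibrium quantity: Q* = 212/3
Post-tax equilibrium quantity: Q_tax = 68
Reduction in quantity: Q* - Q_tax = 8/3
DWL = (1/2) * tax * (Q* - Q_tax)
DWL = (1/2) * 2 * 8/3 = 8/3

8/3


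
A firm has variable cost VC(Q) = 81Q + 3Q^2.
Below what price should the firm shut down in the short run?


AVC(Q) = VC(Q)/Q = 81 + 3Q
AVC is increasing in Q, so minimum AVC is at Q -> 0+.
Min AVC = 81
The firm should shut down if P < 81.

81


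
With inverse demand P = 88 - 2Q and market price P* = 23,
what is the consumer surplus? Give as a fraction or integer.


Maximum willingness to pay (at Q=0): P_max = 88
Quantity demanded at P* = 23:
Q* = (88 - 23)/2 = 65/2
CS = (1/2) * Q* * (P_max - P*)
CS = (1/2) * 65/2 * (88 - 23)
CS = (1/2) * 65/2 * 65 = 4225/4

4225/4


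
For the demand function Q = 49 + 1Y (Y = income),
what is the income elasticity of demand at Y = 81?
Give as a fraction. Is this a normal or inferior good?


dQ/dY = 1
At Y = 81: Q = 49 + 1*81 = 130
Ey = (dQ/dY)(Y/Q) = 1 * 81 / 130 = 81/130
Since Ey > 0, this is a normal good.

81/130 (normal good)


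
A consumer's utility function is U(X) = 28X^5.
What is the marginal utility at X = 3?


MU = dU/dX = 28*5*X^(5-1)
MU = 140*X^4
At X = 3:
MU = 140 * 3^4
MU = 140 * 81 = 11340

11340


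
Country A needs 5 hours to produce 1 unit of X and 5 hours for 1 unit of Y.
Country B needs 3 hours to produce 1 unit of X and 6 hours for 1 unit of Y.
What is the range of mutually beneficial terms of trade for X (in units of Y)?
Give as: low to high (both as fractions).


Opportunity cost of X for Country A = hours_X / hours_Y = 5/5 = 1 units of Y
Opportunity cost of X for Country B = hours_X / hours_Y = 3/6 = 1/2 units of Y
Terms of trade must be between the two opportunity costs.
Range: 1/2 to 1

1/2 to 1


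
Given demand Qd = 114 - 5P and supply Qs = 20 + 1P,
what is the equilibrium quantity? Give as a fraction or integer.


First find equilibrium price:
114 - 5P = 20 + 1P
P* = 94/6 = 47/3
Then substitute into demand:
Q* = 114 - 5 * 47/3 = 107/3

107/3


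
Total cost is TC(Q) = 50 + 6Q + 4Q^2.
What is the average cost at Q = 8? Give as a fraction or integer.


TC(8) = 50 + 6*8 + 4*8^2
TC(8) = 50 + 48 + 256 = 354
AC = TC/Q = 354/8 = 177/4

177/4


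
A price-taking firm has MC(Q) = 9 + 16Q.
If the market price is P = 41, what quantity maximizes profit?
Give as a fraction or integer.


In perfect competition, profit is maximized where P = MC.
41 = 9 + 16Q
32 = 16Q
Q* = 32/16 = 2

2


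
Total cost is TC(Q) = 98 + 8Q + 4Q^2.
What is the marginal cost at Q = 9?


MC = dTC/dQ = 8 + 2*4*Q
At Q = 9:
MC = 8 + 8*9
MC = 8 + 72 = 80

80


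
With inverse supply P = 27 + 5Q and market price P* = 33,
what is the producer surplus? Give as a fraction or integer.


Minimum supply price (at Q=0): P_min = 27
Quantity supplied at P* = 33:
Q* = (33 - 27)/5 = 6/5
PS = (1/2) * Q* * (P* - P_min)
PS = (1/2) * 6/5 * (33 - 27)
PS = (1/2) * 6/5 * 6 = 18/5

18/5


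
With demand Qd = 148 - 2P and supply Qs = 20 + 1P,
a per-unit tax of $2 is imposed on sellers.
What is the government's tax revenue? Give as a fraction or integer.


With tax on sellers, new supply: Qs' = 20 + 1(P - 2)
= 18 + 1P
New equilibrium quantity:
Q_new = 184/3
Tax revenue = tax * Q_new = 2 * 184/3 = 368/3

368/3


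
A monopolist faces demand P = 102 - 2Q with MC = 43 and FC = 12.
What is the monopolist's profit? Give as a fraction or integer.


MR = MC: 102 - 4Q = 43
Q* = 59/4
P* = 102 - 2*59/4 = 145/2
Profit = (P* - MC)*Q* - FC
= (145/2 - 43)*59/4 - 12
= 59/2*59/4 - 12
= 3481/8 - 12 = 3385/8

3385/8


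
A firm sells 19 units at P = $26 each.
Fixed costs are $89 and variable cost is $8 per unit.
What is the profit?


Total Revenue = P * Q = 26 * 19 = $494
Total Cost = FC + VC*Q = 89 + 8*19 = $241
Profit = TR - TC = 494 - 241 = $253

$253


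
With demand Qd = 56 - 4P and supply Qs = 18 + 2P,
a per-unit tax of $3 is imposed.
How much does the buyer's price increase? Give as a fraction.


With a per-unit tax, the buyer's price increase depends on relative slopes.
Supply slope: d = 2, Demand slope: b = 4
Buyer's price increase = d * tax / (b + d)
= 2 * 3 / (4 + 2)
= 6 / 6 = 1

1


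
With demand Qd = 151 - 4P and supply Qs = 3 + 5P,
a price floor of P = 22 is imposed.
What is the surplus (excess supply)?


At P = 22:
Qd = 151 - 4*22 = 63
Qs = 3 + 5*22 = 113
Surplus = Qs - Qd = 113 - 63 = 50

50


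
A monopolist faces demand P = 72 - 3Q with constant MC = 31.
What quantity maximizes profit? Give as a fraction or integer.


TR = P*Q = (72 - 3Q)Q = 72Q - 3Q^2
MR = dTR/dQ = 72 - 6Q
Set MR = MC:
72 - 6Q = 31
41 = 6Q
Q* = 41/6 = 41/6

41/6


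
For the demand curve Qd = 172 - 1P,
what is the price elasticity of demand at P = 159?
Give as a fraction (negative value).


dQ/dP = -1
At P = 159: Q = 172 - 1*159 = 13
E = (dQ/dP)(P/Q) = (-1)(159/13) = -159/13

-159/13


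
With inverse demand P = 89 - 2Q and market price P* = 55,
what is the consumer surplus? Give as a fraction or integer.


Maximum willingness to pay (at Q=0): P_max = 89
Quantity demanded at P* = 55:
Q* = (89 - 55)/2 = 17
CS = (1/2) * Q* * (P_max - P*)
CS = (1/2) * 17 * (89 - 55)
CS = (1/2) * 17 * 34 = 289

289


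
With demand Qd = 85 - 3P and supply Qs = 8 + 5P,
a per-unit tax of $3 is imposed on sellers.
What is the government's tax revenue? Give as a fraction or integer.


With tax on sellers, new supply: Qs' = 8 + 5(P - 3)
= 5P - 7
New equilibrium quantity:
Q_new = 101/2
Tax revenue = tax * Q_new = 3 * 101/2 = 303/2

303/2


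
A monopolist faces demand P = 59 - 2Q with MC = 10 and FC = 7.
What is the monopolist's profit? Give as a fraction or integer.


MR = MC: 59 - 4Q = 10
Q* = 49/4
P* = 59 - 2*49/4 = 69/2
Profit = (P* - MC)*Q* - FC
= (69/2 - 10)*49/4 - 7
= 49/2*49/4 - 7
= 2401/8 - 7 = 2345/8

2345/8


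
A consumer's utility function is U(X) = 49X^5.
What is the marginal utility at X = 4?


MU = dU/dX = 49*5*X^(5-1)
MU = 245*X^4
At X = 4:
MU = 245 * 4^4
MU = 245 * 256 = 62720

62720


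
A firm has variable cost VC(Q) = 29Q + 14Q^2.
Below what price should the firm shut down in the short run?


AVC(Q) = VC(Q)/Q = 29 + 14Q
AVC is increasing in Q, so minimum AVC is at Q -> 0+.
Min AVC = 29
The firm should shut down if P < 29.

29


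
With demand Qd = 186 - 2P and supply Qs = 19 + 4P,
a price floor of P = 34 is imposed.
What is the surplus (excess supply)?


At P = 34:
Qd = 186 - 2*34 = 118
Qs = 19 + 4*34 = 155
Surplus = Qs - Qd = 155 - 118 = 37

37


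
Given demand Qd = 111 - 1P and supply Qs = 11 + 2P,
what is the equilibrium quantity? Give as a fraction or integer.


First find equilibrium price:
111 - 1P = 11 + 2P
P* = 100/3 = 100/3
Then substitute into demand:
Q* = 111 - 1 * 100/3 = 233/3

233/3


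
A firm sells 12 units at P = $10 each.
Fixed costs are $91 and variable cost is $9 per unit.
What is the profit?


Total Revenue = P * Q = 10 * 12 = $120
Total Cost = FC + VC*Q = 91 + 9*12 = $199
Profit = TR - TC = 120 - 199 = $-79

$-79


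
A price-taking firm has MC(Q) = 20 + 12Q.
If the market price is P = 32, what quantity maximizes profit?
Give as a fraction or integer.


In perfect competition, profit is maximized where P = MC.
32 = 20 + 12Q
12 = 12Q
Q* = 12/12 = 1

1


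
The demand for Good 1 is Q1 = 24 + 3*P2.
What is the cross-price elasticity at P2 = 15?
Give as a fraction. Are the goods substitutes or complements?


dQ1/dP2 = 3
At P2 = 15: Q1 = 24 + 3*15 = 69
Exy = (dQ1/dP2)(P2/Q1) = 3 * 15 / 69 = 15/23
Since Exy > 0, the goods are substitutes.

15/23 (substitutes)


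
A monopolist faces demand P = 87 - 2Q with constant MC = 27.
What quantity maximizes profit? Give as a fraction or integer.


TR = P*Q = (87 - 2Q)Q = 87Q - 2Q^2
MR = dTR/dQ = 87 - 4Q
Set MR = MC:
87 - 4Q = 27
60 = 4Q
Q* = 60/4 = 15

15


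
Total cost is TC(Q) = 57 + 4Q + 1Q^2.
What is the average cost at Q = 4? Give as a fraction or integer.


TC(4) = 57 + 4*4 + 1*4^2
TC(4) = 57 + 16 + 16 = 89
AC = TC/Q = 89/4 = 89/4

89/4


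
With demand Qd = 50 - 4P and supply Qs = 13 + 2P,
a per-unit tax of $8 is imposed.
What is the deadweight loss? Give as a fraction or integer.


Pre-tax equilibrium quantity: Q* = 76/3
Post-tax equilibrium quantity: Q_tax = 44/3
Reduction in quantity: Q* - Q_tax = 32/3
DWL = (1/2) * tax * (Q* - Q_tax)
DWL = (1/2) * 8 * 32/3 = 128/3

128/3


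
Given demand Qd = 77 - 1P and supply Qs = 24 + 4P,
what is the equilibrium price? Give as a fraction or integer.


At equilibrium, Qd = Qs.
77 - 1P = 24 + 4P
77 - 24 = 1P + 4P
53 = 5P
P* = 53/5 = 53/5

53/5


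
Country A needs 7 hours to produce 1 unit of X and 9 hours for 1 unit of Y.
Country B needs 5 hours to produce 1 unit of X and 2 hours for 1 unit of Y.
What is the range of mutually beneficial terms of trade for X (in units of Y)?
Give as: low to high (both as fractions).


Opportunity cost of X for Country A = hours_X / hours_Y = 7/9 = 7/9 units of Y
Opportunity cost of X for Country B = hours_X / hours_Y = 5/2 = 5/2 units of Y
Terms of trade must be between the two opportunity costs.
Range: 7/9 to 5/2

7/9 to 5/2


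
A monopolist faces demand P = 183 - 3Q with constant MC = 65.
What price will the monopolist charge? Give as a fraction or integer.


MR = 183 - 6Q
Set MR = MC: 183 - 6Q = 65
Q* = 59/3
Substitute into demand:
P* = 183 - 3*59/3 = 124

124


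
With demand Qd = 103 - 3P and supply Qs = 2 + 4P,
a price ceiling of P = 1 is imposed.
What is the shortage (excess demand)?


At P = 1:
Qd = 103 - 3*1 = 100
Qs = 2 + 4*1 = 6
Shortage = Qd - Qs = 100 - 6 = 94

94


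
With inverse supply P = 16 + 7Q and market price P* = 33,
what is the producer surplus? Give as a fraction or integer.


Minimum supply price (at Q=0): P_min = 16
Quantity supplied at P* = 33:
Q* = (33 - 16)/7 = 17/7
PS = (1/2) * Q* * (P* - P_min)
PS = (1/2) * 17/7 * (33 - 16)
PS = (1/2) * 17/7 * 17 = 289/14

289/14


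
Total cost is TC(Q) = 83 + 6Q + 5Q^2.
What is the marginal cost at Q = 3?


MC = dTC/dQ = 6 + 2*5*Q
At Q = 3:
MC = 6 + 10*3
MC = 6 + 30 = 36

36


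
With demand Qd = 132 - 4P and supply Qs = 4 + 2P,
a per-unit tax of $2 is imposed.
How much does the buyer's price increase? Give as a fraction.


With a per-unit tax, the buyer's price increase depends on relative slopes.
Supply slope: d = 2, Demand slope: b = 4
Buyer's price increase = d * tax / (b + d)
= 2 * 2 / (4 + 2)
= 4 / 6 = 2/3

2/3


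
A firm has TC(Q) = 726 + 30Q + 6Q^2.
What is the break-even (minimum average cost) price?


AC(Q) = 726/Q + 30 + 6Q
To minimize: dAC/dQ = -726/Q^2 + 6 = 0
Q^2 = 726/6 = 121
Q* = 11
Min AC = 726/11 + 30 + 6*11
Min AC = 66 + 30 + 66 = 162

162


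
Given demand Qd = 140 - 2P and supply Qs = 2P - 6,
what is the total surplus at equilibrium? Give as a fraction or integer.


Find equilibrium: 140 - 2P = 2P - 6
140 + 6 = 4P
P* = 146/4 = 73/2
Q* = 2*73/2 - 6 = 67
Inverse demand: P = 70 - Q/2, so P_max = 70
Inverse supply: P = 3 + Q/2, so P_min = 3
CS = (1/2) * 67 * (70 - 73/2) = 4489/4
PS = (1/2) * 67 * (73/2 - 3) = 4489/4
TS = CS + PS = 4489/4 + 4489/4 = 4489/2

4489/2


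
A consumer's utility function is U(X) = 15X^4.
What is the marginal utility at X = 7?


MU = dU/dX = 15*4*X^(4-1)
MU = 60*X^3
At X = 7:
MU = 60 * 7^3
MU = 60 * 343 = 20580

20580


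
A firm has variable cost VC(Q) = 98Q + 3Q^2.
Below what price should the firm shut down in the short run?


AVC(Q) = VC(Q)/Q = 98 + 3Q
AVC is increasing in Q, so minimum AVC is at Q -> 0+.
Min AVC = 98
The firm should shut down if P < 98.

98


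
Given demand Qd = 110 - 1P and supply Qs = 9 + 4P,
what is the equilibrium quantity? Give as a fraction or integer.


First find equilibrium price:
110 - 1P = 9 + 4P
P* = 101/5 = 101/5
Then substitute into demand:
Q* = 110 - 1 * 101/5 = 449/5

449/5


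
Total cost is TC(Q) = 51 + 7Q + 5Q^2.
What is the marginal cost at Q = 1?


MC = dTC/dQ = 7 + 2*5*Q
At Q = 1:
MC = 7 + 10*1
MC = 7 + 10 = 17

17


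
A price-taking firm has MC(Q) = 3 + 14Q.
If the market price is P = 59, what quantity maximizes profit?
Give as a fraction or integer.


In perfect competition, profit is maximized where P = MC.
59 = 3 + 14Q
56 = 14Q
Q* = 56/14 = 4

4


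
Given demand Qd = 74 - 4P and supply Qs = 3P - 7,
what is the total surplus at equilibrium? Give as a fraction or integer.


Find equilibrium: 74 - 4P = 3P - 7
74 + 7 = 7P
P* = 81/7 = 81/7
Q* = 3*81/7 - 7 = 194/7
Inverse demand: P = 37/2 - Q/4, so P_max = 37/2
Inverse supply: P = 7/3 + Q/3, so P_min = 7/3
CS = (1/2) * 194/7 * (37/2 - 81/7) = 9409/98
PS = (1/2) * 194/7 * (81/7 - 7/3) = 18818/147
TS = CS + PS = 9409/98 + 18818/147 = 9409/42

9409/42


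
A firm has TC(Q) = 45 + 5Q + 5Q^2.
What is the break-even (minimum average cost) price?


AC(Q) = 45/Q + 5 + 5Q
To minimize: dAC/dQ = -45/Q^2 + 5 = 0
Q^2 = 45/5 = 9
Q* = 3
Min AC = 45/3 + 5 + 5*3
Min AC = 15 + 5 + 15 = 35

35


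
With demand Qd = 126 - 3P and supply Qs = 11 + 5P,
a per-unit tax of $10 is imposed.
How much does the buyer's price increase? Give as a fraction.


With a per-unit tax, the buyer's price increase depends on relative slopes.
Supply slope: d = 5, Demand slope: b = 3
Buyer's price increase = d * tax / (b + d)
= 5 * 10 / (3 + 5)
= 50 / 8 = 25/4

25/4


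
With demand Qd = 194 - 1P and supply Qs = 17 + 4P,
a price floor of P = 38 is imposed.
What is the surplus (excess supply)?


At P = 38:
Qd = 194 - 1*38 = 156
Qs = 17 + 4*38 = 169
Surplus = Qs - Qd = 169 - 156 = 13

13


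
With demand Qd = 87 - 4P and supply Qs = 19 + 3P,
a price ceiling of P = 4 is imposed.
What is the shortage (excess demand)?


At P = 4:
Qd = 87 - 4*4 = 71
Qs = 19 + 3*4 = 31
Shortage = Qd - Qs = 71 - 31 = 40

40


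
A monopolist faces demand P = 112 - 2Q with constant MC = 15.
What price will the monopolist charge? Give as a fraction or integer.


MR = 112 - 4Q
Set MR = MC: 112 - 4Q = 15
Q* = 97/4
Substitute into demand:
P* = 112 - 2*97/4 = 127/2

127/2


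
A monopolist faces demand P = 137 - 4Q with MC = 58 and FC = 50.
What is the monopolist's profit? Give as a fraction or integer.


MR = MC: 137 - 8Q = 58
Q* = 79/8
P* = 137 - 4*79/8 = 195/2
Profit = (P* - MC)*Q* - FC
= (195/2 - 58)*79/8 - 50
= 79/2*79/8 - 50
= 6241/16 - 50 = 5441/16

5441/16


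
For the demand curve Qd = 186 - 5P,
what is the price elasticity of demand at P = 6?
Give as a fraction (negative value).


dQ/dP = -5
At P = 6: Q = 186 - 5*6 = 156
E = (dQ/dP)(P/Q) = (-5)(6/156) = -5/26

-5/26


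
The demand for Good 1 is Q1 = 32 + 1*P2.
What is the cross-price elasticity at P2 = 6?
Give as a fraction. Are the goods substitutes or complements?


dQ1/dP2 = 1
At P2 = 6: Q1 = 32 + 1*6 = 38
Exy = (dQ1/dP2)(P2/Q1) = 1 * 6 / 38 = 3/19
Since Exy > 0, the goods are substitutes.

3/19 (substitutes)


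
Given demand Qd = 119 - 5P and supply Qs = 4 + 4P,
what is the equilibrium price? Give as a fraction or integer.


At equilibrium, Qd = Qs.
119 - 5P = 4 + 4P
119 - 4 = 5P + 4P
115 = 9P
P* = 115/9 = 115/9

115/9


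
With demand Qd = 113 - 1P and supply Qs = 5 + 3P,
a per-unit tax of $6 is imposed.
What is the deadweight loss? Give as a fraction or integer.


Pre-tax equilibrium quantity: Q* = 86
Post-tax equilibrium quantity: Q_tax = 163/2
Reduction in quantity: Q* - Q_tax = 9/2
DWL = (1/2) * tax * (Q* - Q_tax)
DWL = (1/2) * 6 * 9/2 = 27/2

27/2


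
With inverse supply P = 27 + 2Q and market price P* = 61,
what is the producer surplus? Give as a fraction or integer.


Minimum supply price (at Q=0): P_min = 27
Quantity supplied at P* = 61:
Q* = (61 - 27)/2 = 17
PS = (1/2) * Q* * (P* - P_min)
PS = (1/2) * 17 * (61 - 27)
PS = (1/2) * 17 * 34 = 289

289


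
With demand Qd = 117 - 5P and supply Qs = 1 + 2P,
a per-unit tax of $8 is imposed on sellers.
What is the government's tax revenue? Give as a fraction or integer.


With tax on sellers, new supply: Qs' = 1 + 2(P - 8)
= 2P - 15
New equilibrium quantity:
Q_new = 159/7
Tax revenue = tax * Q_new = 8 * 159/7 = 1272/7

1272/7


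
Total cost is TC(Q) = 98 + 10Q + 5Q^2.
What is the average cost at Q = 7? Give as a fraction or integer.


TC(7) = 98 + 10*7 + 5*7^2
TC(7) = 98 + 70 + 245 = 413
AC = TC/Q = 413/7 = 59

59


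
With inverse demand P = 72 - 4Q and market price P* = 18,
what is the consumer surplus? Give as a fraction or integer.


Maximum willingness to pay (at Q=0): P_max = 72
Quantity demanded at P* = 18:
Q* = (72 - 18)/4 = 27/2
CS = (1/2) * Q* * (P_max - P*)
CS = (1/2) * 27/2 * (72 - 18)
CS = (1/2) * 27/2 * 54 = 729/2

729/2


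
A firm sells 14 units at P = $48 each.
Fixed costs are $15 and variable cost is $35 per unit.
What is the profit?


Total Revenue = P * Q = 48 * 14 = $672
Total Cost = FC + VC*Q = 15 + 35*14 = $505
Profit = TR - TC = 672 - 505 = $167

$167


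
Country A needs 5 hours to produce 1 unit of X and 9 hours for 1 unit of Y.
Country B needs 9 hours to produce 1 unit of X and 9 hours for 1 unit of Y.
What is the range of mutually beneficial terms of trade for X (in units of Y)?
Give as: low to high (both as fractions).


Opportunity cost of X for Country A = hours_X / hours_Y = 5/9 = 5/9 units of Y
Opportunity cost of X for Country B = hours_X / hours_Y = 9/9 = 1 units of Y
Terms of trade must be between the two opportunity costs.
Range: 5/9 to 1

5/9 to 1


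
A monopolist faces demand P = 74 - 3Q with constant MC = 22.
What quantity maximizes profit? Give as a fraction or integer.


TR = P*Q = (74 - 3Q)Q = 74Q - 3Q^2
MR = dTR/dQ = 74 - 6Q
Set MR = MC:
74 - 6Q = 22
52 = 6Q
Q* = 52/6 = 26/3

26/3


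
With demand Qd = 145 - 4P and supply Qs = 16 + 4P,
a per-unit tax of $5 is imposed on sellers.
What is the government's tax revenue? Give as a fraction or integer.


With tax on sellers, new supply: Qs' = 16 + 4(P - 5)
= 4P - 4
New equilibrium quantity:
Q_new = 141/2
Tax revenue = tax * Q_new = 5 * 141/2 = 705/2

705/2


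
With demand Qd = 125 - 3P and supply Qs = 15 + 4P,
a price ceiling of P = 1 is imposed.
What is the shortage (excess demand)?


At P = 1:
Qd = 125 - 3*1 = 122
Qs = 15 + 4*1 = 19
Shortage = Qd - Qs = 122 - 19 = 103

103


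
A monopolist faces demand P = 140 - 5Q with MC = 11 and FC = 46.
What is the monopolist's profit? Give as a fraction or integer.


MR = MC: 140 - 10Q = 11
Q* = 129/10
P* = 140 - 5*129/10 = 151/2
Profit = (P* - MC)*Q* - FC
= (151/2 - 11)*129/10 - 46
= 129/2*129/10 - 46
= 16641/20 - 46 = 15721/20

15721/20


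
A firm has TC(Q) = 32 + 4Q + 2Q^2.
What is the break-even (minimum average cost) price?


AC(Q) = 32/Q + 4 + 2Q
To minimize: dAC/dQ = -32/Q^2 + 2 = 0
Q^2 = 32/2 = 16
Q* = 4
Min AC = 32/4 + 4 + 2*4
Min AC = 8 + 4 + 8 = 20

20


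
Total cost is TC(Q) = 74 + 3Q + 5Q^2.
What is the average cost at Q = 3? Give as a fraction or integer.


TC(3) = 74 + 3*3 + 5*3^2
TC(3) = 74 + 9 + 45 = 128
AC = TC/Q = 128/3 = 128/3

128/3


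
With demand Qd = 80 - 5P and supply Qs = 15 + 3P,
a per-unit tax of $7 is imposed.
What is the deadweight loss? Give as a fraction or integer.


Pre-tax equilibrium quantity: Q* = 315/8
Post-tax equilibrium quantity: Q_tax = 105/4
Reduction in quantity: Q* - Q_tax = 105/8
DWL = (1/2) * tax * (Q* - Q_tax)
DWL = (1/2) * 7 * 105/8 = 735/16

735/16


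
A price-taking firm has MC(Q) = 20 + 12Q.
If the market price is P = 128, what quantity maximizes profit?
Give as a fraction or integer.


In perfect competition, profit is maximized where P = MC.
128 = 20 + 12Q
108 = 12Q
Q* = 108/12 = 9

9


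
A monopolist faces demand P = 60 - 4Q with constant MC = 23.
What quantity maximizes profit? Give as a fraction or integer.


TR = P*Q = (60 - 4Q)Q = 60Q - 4Q^2
MR = dTR/dQ = 60 - 8Q
Set MR = MC:
60 - 8Q = 23
37 = 8Q
Q* = 37/8 = 37/8

37/8


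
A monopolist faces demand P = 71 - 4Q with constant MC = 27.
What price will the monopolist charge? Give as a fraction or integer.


MR = 71 - 8Q
Set MR = MC: 71 - 8Q = 27
Q* = 11/2
Substitute into demand:
P* = 71 - 4*11/2 = 49

49


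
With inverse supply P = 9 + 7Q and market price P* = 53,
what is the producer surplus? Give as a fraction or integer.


Minimum supply price (at Q=0): P_min = 9
Quantity supplied at P* = 53:
Q* = (53 - 9)/7 = 44/7
PS = (1/2) * Q* * (P* - P_min)
PS = (1/2) * 44/7 * (53 - 9)
PS = (1/2) * 44/7 * 44 = 968/7

968/7


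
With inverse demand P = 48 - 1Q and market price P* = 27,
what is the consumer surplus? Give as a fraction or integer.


Maximum willingness to pay (at Q=0): P_max = 48
Quantity demanded at P* = 27:
Q* = (48 - 27)/1 = 21
CS = (1/2) * Q* * (P_max - P*)
CS = (1/2) * 21 * (48 - 27)
CS = (1/2) * 21 * 21 = 441/2

441/2


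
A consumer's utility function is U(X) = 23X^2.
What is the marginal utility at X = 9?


MU = dU/dX = 23*2*X^(2-1)
MU = 46*X^1
At X = 9:
MU = 46 * 9^1
MU = 46 * 9 = 414

414


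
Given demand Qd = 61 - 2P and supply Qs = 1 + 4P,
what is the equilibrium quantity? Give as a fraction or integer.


First find equilibrium price:
61 - 2P = 1 + 4P
P* = 60/6 = 10
Then substitute into demand:
Q* = 61 - 2 * 10 = 41

41


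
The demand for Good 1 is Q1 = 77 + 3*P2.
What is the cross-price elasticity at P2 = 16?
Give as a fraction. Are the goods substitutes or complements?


dQ1/dP2 = 3
At P2 = 16: Q1 = 77 + 3*16 = 125
Exy = (dQ1/dP2)(P2/Q1) = 3 * 16 / 125 = 48/125
Since Exy > 0, the goods are substitutes.

48/125 (substitutes)


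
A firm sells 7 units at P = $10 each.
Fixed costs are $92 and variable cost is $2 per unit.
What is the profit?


Total Revenue = P * Q = 10 * 7 = $70
Total Cost = FC + VC*Q = 92 + 2*7 = $106
Profit = TR - TC = 70 - 106 = $-36

$-36


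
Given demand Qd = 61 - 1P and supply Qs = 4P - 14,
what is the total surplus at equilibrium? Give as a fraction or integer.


Find equilibrium: 61 - 1P = 4P - 14
61 + 14 = 5P
P* = 75/5 = 15
Q* = 4*15 - 14 = 46
Inverse demand: P = 61 - Q/1, so P_max = 61
Inverse supply: P = 7/2 + Q/4, so P_min = 7/2
CS = (1/2) * 46 * (61 - 15) = 1058
PS = (1/2) * 46 * (15 - 7/2) = 529/2
TS = CS + PS = 1058 + 529/2 = 2645/2

2645/2


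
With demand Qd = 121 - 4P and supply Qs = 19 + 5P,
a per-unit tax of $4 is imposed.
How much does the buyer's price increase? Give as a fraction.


With a per-unit tax, the buyer's price increase depends on relative slopes.
Supply slope: d = 5, Demand slope: b = 4
Buyer's price increase = d * tax / (b + d)
= 5 * 4 / (4 + 5)
= 20 / 9 = 20/9

20/9


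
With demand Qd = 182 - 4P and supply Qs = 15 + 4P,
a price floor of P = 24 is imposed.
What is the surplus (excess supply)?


At P = 24:
Qd = 182 - 4*24 = 86
Qs = 15 + 4*24 = 111
Surplus = Qs - Qd = 111 - 86 = 25

25


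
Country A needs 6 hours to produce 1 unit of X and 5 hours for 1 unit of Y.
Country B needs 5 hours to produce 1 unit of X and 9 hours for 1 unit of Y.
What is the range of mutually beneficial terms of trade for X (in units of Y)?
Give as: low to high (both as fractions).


Opportunity cost of X for Country A = hours_X / hours_Y = 6/5 = 6/5 units of Y
Opportunity cost of X for Country B = hours_X / hours_Y = 5/9 = 5/9 units of Y
Terms of trade must be between the two opportunity costs.
Range: 5/9 to 6/5

5/9 to 6/5


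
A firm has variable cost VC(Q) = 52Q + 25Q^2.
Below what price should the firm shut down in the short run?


AVC(Q) = VC(Q)/Q = 52 + 25Q
AVC is increasing in Q, so minimum AVC is at Q -> 0+.
Min AVC = 52
The firm should shut down if P < 52.

52


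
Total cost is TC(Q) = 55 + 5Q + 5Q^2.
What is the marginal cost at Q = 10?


MC = dTC/dQ = 5 + 2*5*Q
At Q = 10:
MC = 5 + 10*10
MC = 5 + 100 = 105

105


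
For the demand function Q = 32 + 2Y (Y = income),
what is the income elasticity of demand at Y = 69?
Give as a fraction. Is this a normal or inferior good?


dQ/dY = 2
At Y = 69: Q = 32 + 2*69 = 170
Ey = (dQ/dY)(Y/Q) = 2 * 69 / 170 = 69/85
Since Ey > 0, this is a normal good.

69/85 (normal good)


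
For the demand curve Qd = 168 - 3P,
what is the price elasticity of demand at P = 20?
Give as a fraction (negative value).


dQ/dP = -3
At P = 20: Q = 168 - 3*20 = 108
E = (dQ/dP)(P/Q) = (-3)(20/108) = -5/9

-5/9


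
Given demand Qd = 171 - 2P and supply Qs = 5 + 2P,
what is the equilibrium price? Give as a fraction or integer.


At equilibrium, Qd = Qs.
171 - 2P = 5 + 2P
171 - 5 = 2P + 2P
166 = 4P
P* = 166/4 = 83/2

83/2


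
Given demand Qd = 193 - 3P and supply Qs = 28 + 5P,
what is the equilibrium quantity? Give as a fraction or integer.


First find equilibrium price:
193 - 3P = 28 + 5P
P* = 165/8 = 165/8
Then substitute into demand:
Q* = 193 - 3 * 165/8 = 1049/8

1049/8


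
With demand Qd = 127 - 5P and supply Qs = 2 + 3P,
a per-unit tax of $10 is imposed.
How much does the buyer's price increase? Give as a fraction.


With a per-unit tax, the buyer's price increase depends on relative slopes.
Supply slope: d = 3, Demand slope: b = 5
Buyer's price increase = d * tax / (b + d)
= 3 * 10 / (5 + 3)
= 30 / 8 = 15/4

15/4


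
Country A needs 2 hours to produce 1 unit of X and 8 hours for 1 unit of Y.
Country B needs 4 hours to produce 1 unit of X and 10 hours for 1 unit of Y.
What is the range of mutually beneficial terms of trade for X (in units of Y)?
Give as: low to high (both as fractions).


Opportunity cost of X for Country A = hours_X / hours_Y = 2/8 = 1/4 units of Y
Opportunity cost of X for Country B = hours_X / hours_Y = 4/10 = 2/5 units of Y
Terms of trade must be between the two opportunity costs.
Range: 1/4 to 2/5

1/4 to 2/5


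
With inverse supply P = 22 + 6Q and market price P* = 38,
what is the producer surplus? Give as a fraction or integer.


Minimum supply price (at Q=0): P_min = 22
Quantity supplied at P* = 38:
Q* = (38 - 22)/6 = 8/3
PS = (1/2) * Q* * (P* - P_min)
PS = (1/2) * 8/3 * (38 - 22)
PS = (1/2) * 8/3 * 16 = 64/3

64/3


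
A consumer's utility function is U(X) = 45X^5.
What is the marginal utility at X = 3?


MU = dU/dX = 45*5*X^(5-1)
MU = 225*X^4
At X = 3:
MU = 225 * 3^4
MU = 225 * 81 = 18225

18225


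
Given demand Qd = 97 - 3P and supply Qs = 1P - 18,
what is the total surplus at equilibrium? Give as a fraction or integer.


Find equilibrium: 97 - 3P = 1P - 18
97 + 18 = 4P
P* = 115/4 = 115/4
Q* = 1*115/4 - 18 = 43/4
Inverse demand: P = 97/3 - Q/3, so P_max = 97/3
Inverse supply: P = 18 + Q/1, so P_min = 18
CS = (1/2) * 43/4 * (97/3 - 115/4) = 1849/96
PS = (1/2) * 43/4 * (115/4 - 18) = 1849/32
TS = CS + PS = 1849/96 + 1849/32 = 1849/24

1849/24


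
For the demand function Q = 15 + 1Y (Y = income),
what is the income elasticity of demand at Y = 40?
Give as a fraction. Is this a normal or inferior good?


dQ/dY = 1
At Y = 40: Q = 15 + 1*40 = 55
Ey = (dQ/dY)(Y/Q) = 1 * 40 / 55 = 8/11
Since Ey > 0, this is a normal good.

8/11 (normal good)


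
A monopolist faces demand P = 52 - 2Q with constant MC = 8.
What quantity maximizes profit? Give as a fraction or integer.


TR = P*Q = (52 - 2Q)Q = 52Q - 2Q^2
MR = dTR/dQ = 52 - 4Q
Set MR = MC:
52 - 4Q = 8
44 = 4Q
Q* = 44/4 = 11

11


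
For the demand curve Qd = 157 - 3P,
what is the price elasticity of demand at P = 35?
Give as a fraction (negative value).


dQ/dP = -3
At P = 35: Q = 157 - 3*35 = 52
E = (dQ/dP)(P/Q) = (-3)(35/52) = -105/52

-105/52


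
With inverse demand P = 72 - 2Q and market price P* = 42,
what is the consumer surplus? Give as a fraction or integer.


Maximum willingness to pay (at Q=0): P_max = 72
Quantity demanded at P* = 42:
Q* = (72 - 42)/2 = 15
CS = (1/2) * Q* * (P_max - P*)
CS = (1/2) * 15 * (72 - 42)
CS = (1/2) * 15 * 30 = 225

225


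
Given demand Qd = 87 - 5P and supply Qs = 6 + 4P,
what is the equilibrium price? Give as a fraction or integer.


At equilibrium, Qd = Qs.
87 - 5P = 6 + 4P
87 - 6 = 5P + 4P
81 = 9P
P* = 81/9 = 9

9


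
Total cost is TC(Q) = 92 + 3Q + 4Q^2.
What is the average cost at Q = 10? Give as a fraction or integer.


TC(10) = 92 + 3*10 + 4*10^2
TC(10) = 92 + 30 + 400 = 522
AC = TC/Q = 522/10 = 261/5

261/5


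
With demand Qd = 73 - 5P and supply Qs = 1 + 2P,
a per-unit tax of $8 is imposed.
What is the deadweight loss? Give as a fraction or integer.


Pre-tax equilibrium quantity: Q* = 151/7
Post-tax equilibrium quantity: Q_tax = 71/7
Reduction in quantity: Q* - Q_tax = 80/7
DWL = (1/2) * tax * (Q* - Q_tax)
DWL = (1/2) * 8 * 80/7 = 320/7

320/7


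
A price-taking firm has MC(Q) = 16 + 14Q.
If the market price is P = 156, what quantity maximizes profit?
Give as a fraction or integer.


In perfect competition, profit is maximized where P = MC.
156 = 16 + 14Q
140 = 14Q
Q* = 140/14 = 10

10


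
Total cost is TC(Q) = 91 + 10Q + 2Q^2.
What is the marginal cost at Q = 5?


MC = dTC/dQ = 10 + 2*2*Q
At Q = 5:
MC = 10 + 4*5
MC = 10 + 20 = 30

30


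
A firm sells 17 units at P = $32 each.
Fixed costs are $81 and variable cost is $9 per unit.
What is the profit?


Total Revenue = P * Q = 32 * 17 = $544
Total Cost = FC + VC*Q = 81 + 9*17 = $234
Profit = TR - TC = 544 - 234 = $310

$310


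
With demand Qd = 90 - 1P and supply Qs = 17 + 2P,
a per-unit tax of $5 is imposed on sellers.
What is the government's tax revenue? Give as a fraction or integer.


With tax on sellers, new supply: Qs' = 17 + 2(P - 5)
= 7 + 2P
New equilibrium quantity:
Q_new = 187/3
Tax revenue = tax * Q_new = 5 * 187/3 = 935/3

935/3


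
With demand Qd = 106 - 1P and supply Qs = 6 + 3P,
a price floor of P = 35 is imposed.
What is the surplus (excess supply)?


At P = 35:
Qd = 106 - 1*35 = 71
Qs = 6 + 3*35 = 111
Surplus = Qs - Qd = 111 - 71 = 40

40


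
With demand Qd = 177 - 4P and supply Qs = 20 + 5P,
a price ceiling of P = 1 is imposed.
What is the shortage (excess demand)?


At P = 1:
Qd = 177 - 4*1 = 173
Qs = 20 + 5*1 = 25
Shortage = Qd - Qs = 173 - 25 = 148

148


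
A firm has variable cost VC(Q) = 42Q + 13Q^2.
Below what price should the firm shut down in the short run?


AVC(Q) = VC(Q)/Q = 42 + 13Q
AVC is increasing in Q, so minimum AVC is at Q -> 0+.
Min AVC = 42
The firm should shut down if P < 42.

42


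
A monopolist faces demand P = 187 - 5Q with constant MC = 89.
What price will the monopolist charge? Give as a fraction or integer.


MR = 187 - 10Q
Set MR = MC: 187 - 10Q = 89
Q* = 49/5
Substitute into demand:
P* = 187 - 5*49/5 = 138

138


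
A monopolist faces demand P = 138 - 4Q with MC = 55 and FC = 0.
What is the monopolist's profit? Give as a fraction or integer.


MR = MC: 138 - 8Q = 55
Q* = 83/8
P* = 138 - 4*83/8 = 193/2
Profit = (P* - MC)*Q* - FC
= (193/2 - 55)*83/8 - 0
= 83/2*83/8 - 0
= 6889/16 - 0 = 6889/16

6889/16


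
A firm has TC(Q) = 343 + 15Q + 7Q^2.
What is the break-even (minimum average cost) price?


AC(Q) = 343/Q + 15 + 7Q
To minimize: dAC/dQ = -343/Q^2 + 7 = 0
Q^2 = 343/7 = 49
Q* = 7
Min AC = 343/7 + 15 + 7*7
Min AC = 49 + 15 + 49 = 113

113


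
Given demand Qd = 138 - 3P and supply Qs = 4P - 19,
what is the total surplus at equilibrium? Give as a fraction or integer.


Find equilibrium: 138 - 3P = 4P - 19
138 + 19 = 7P
P* = 157/7 = 157/7
Q* = 4*157/7 - 19 = 495/7
Inverse demand: P = 46 - Q/3, so P_max = 46
Inverse supply: P = 19/4 + Q/4, so P_min = 19/4
CS = (1/2) * 495/7 * (46 - 157/7) = 81675/98
PS = (1/2) * 495/7 * (157/7 - 19/4) = 245025/392
TS = CS + PS = 81675/98 + 245025/392 = 81675/56

81675/56


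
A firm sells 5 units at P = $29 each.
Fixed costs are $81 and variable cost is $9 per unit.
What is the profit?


Total Revenue = P * Q = 29 * 5 = $145
Total Cost = FC + VC*Q = 81 + 9*5 = $126
Profit = TR - TC = 145 - 126 = $19

$19


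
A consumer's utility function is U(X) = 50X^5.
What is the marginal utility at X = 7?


MU = dU/dX = 50*5*X^(5-1)
MU = 250*X^4
At X = 7:
MU = 250 * 7^4
MU = 250 * 2401 = 600250

600250


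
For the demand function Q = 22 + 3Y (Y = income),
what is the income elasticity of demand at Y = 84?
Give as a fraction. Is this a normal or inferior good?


dQ/dY = 3
At Y = 84: Q = 22 + 3*84 = 274
Ey = (dQ/dY)(Y/Q) = 3 * 84 / 274 = 126/137
Since Ey > 0, this is a normal good.

126/137 (normal good)


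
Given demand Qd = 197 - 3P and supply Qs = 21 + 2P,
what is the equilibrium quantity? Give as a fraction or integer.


First find equilibrium price:
197 - 3P = 21 + 2P
P* = 176/5 = 176/5
Then substitute into demand:
Q* = 197 - 3 * 176/5 = 457/5

457/5


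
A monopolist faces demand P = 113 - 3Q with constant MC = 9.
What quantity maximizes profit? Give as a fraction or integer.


TR = P*Q = (113 - 3Q)Q = 113Q - 3Q^2
MR = dTR/dQ = 113 - 6Q
Set MR = MC:
113 - 6Q = 9
104 = 6Q
Q* = 104/6 = 52/3

52/3


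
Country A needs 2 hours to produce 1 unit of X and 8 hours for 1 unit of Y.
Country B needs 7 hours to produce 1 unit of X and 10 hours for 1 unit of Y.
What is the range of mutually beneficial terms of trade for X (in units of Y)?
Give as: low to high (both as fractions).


Opportunity cost of X for Country A = hours_X / hours_Y = 2/8 = 1/4 units of Y
Opportunity cost of X for Country B = hours_X / hours_Y = 7/10 = 7/10 units of Y
Terms of trade must be between the two opportunity costs.
Range: 1/4 to 7/10

1/4 to 7/10


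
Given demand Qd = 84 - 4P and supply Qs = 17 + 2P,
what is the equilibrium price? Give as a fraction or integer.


At equilibrium, Qd = Qs.
84 - 4P = 17 + 2P
84 - 17 = 4P + 2P
67 = 6P
P* = 67/6 = 67/6

67/6


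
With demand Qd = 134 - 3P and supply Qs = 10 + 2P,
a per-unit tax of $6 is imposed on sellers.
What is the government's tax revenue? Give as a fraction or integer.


With tax on sellers, new supply: Qs' = 10 + 2(P - 6)
= 2P - 2
New equilibrium quantity:
Q_new = 262/5
Tax revenue = tax * Q_new = 6 * 262/5 = 1572/5

1572/5


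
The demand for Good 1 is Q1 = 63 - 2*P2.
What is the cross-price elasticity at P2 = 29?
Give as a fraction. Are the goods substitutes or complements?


dQ1/dP2 = -2
At P2 = 29: Q1 = 63 - 2*29 = 5
Exy = (dQ1/dP2)(P2/Q1) = -2 * 29 / 5 = -58/5
Since Exy < 0, the goods are complements.

-58/5 (complements)


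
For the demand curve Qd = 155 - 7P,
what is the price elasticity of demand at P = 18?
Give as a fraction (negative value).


dQ/dP = -7
At P = 18: Q = 155 - 7*18 = 29
E = (dQ/dP)(P/Q) = (-7)(18/29) = -126/29

-126/29


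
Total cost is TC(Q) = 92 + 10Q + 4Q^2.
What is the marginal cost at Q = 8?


MC = dTC/dQ = 10 + 2*4*Q
At Q = 8:
MC = 10 + 8*8
MC = 10 + 64 = 74

74


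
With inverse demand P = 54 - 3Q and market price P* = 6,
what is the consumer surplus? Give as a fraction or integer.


Maximum willingness to pay (at Q=0): P_max = 54
Quantity demanded at P* = 6:
Q* = (54 - 6)/3 = 16
CS = (1/2) * Q* * (P_max - P*)
CS = (1/2) * 16 * (54 - 6)
CS = (1/2) * 16 * 48 = 384

384


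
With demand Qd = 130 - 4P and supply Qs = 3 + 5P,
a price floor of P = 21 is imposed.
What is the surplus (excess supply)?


At P = 21:
Qd = 130 - 4*21 = 46
Qs = 3 + 5*21 = 108
Surplus = Qs - Qd = 108 - 46 = 62

62


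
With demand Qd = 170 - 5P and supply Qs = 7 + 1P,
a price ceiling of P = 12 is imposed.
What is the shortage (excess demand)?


At P = 12:
Qd = 170 - 5*12 = 110
Qs = 7 + 1*12 = 19
Shortage = Qd - Qs = 110 - 19 = 91

91


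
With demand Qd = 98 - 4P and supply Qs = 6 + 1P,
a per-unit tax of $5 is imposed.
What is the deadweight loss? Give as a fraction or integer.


Pre-tax equilibrium quantity: Q* = 122/5
Post-tax equilibrium quantity: Q_tax = 102/5
Reduction in quantity: Q* - Q_tax = 4
DWL = (1/2) * tax * (Q* - Q_tax)
DWL = (1/2) * 5 * 4 = 10

10


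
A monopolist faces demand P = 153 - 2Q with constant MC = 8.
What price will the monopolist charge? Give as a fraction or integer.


MR = 153 - 4Q
Set MR = MC: 153 - 4Q = 8
Q* = 145/4
Substitute into demand:
P* = 153 - 2*145/4 = 161/2

161/2


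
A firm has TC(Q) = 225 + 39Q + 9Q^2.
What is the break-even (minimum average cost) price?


AC(Q) = 225/Q + 39 + 9Q
To minimize: dAC/dQ = -225/Q^2 + 9 = 0
Q^2 = 225/9 = 25
Q* = 5
Min AC = 225/5 + 39 + 9*5
Min AC = 45 + 39 + 45 = 129

129


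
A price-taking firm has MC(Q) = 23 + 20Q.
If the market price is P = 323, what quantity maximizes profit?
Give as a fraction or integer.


In perfect competition, profit is maximized where P = MC.
323 = 23 + 20Q
300 = 20Q
Q* = 300/20 = 15

15


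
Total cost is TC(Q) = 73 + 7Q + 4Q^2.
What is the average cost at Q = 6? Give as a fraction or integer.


TC(6) = 73 + 7*6 + 4*6^2
TC(6) = 73 + 42 + 144 = 259
AC = TC/Q = 259/6 = 259/6

259/6


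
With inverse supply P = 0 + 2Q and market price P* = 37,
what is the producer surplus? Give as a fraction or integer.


Minimum supply price (at Q=0): P_min = 0
Quantity supplied at P* = 37:
Q* = (37 - 0)/2 = 37/2
PS = (1/2) * Q* * (P* - P_min)
PS = (1/2) * 37/2 * (37 - 0)
PS = (1/2) * 37/2 * 37 = 1369/4

1369/4


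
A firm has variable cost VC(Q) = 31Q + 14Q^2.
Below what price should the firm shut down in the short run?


AVC(Q) = VC(Q)/Q = 31 + 14Q
AVC is increasing in Q, so minimum AVC is at Q -> 0+.
Min AVC = 31
The firm should shut down if P < 31.

31


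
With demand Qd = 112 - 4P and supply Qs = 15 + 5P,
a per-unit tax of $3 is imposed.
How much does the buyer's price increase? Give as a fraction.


With a per-unit tax, the buyer's price increase depends on relative slopes.
Supply slope: d = 5, Demand slope: b = 4
Buyer's price increase = d * tax / (b + d)
= 5 * 3 / (4 + 5)
= 15 / 9 = 5/3

5/3


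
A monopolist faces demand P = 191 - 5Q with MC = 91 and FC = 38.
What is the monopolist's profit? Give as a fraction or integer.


MR = MC: 191 - 10Q = 91
Q* = 10
P* = 191 - 5*10 = 141
Profit = (P* - MC)*Q* - FC
= (141 - 91)*10 - 38
= 50*10 - 38
= 500 - 38 = 462

462


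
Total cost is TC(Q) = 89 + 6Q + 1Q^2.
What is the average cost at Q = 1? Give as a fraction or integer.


TC(1) = 89 + 6*1 + 1*1^2
TC(1) = 89 + 6 + 1 = 96
AC = TC/Q = 96/1 = 96

96
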